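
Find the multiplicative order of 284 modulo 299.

132

The order of 284 must divide φ(299) = φ(13·23) = (13−1)·(23−1) = 12·22 = 264 = 2^3 · 3 · 11.
Divisors of 264: 1, 2, 3, 4, 6, 8, 11, 12, 22, 24, 33, 44, 66, 88, 132, 264.
Evaluate successive powers at the divisors of 264:
284^1 ≡ 284
284^2 ≡ 225
284^3 ≡ 213
284^4 ≡ 94
284^6 ≡ 220
284^8 ≡ 165
284^11 ≡ 162
284^12 ≡ 261
284^22 ≡ 231
284^24 ≡ 248
284^33 ≡ 47
284^44 ≡ 139
284^66 ≡ 116
284^88 ≡ 185
284^132 ≡ 1
Hence ord(284) = 132.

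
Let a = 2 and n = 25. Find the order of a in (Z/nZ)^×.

20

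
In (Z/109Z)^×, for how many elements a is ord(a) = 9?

φ(109) = 109 − 1 = 108 = 2^2 · 3^3.
In a cyclic group of order 108, there are φ(d) elements of order d for each divisor d of 108, and zero for non-divisors.
9 = 3^2 divides 108, and φ(9) = 6.

6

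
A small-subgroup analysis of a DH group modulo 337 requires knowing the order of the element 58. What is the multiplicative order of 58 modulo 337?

The order of 58 must divide φ(337) = 337 − 1 = 336 = 2^4 · 3 · 7.
Divisors of 336: 1, 2, 3, 4, 6, 7, 8, 12, 14, 16, 21, 24, 28, 42, 48, 56, 84, 112, 168, 336.
Check 58^d mod 337 for each divisor in increasing order:
58^1 ≡ 58
58^2 ≡ 331
58^3 ≡ 326
58^4 ≡ 36
58^6 ≡ 121
58^7 ≡ 278
58^8 ≡ 285
58^12 ≡ 150
58^14 ≡ 111
58^16 ≡ 8
58^21 ≡ 191
58^24 ≡ 258
58^28 ≡ 189
58^42 ≡ 85
58^48 ≡ 175
58^56 ≡ 336
58^84 ≡ 148
58^112 ≡ 1
So ord_337(58) = 112.

112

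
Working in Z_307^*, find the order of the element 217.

ord(217) | φ(307) = 307 − 1 = 306 = 2 · 3^2 · 17.
Divisors of 306: 1, 2, 3, 6, 9, 17, 18, 34, 51, 102, 153, 306.
Compute 217^d (mod 307) for the divisors d until we hit 1:
217^1 ≡ 217 (mod 307)
217^2 ≡ 118 (mod 307)
217^3 ≡ 125 (mod 307)
217^6 ≡ 275 (mod 307)
217^9 ≡ 298 (mod 307)
217^17 ≡ 214 (mod 307)
217^18 ≡ 81 (mod 307)
217^34 ≡ 53 (mod 307)
217^51 ≡ 290 (mod 307)
217^102 ≡ 289 (mod 307)
217^153 ≡ 306 (mod 307)
217^306 ≡ 1 (mod 307) ✓
So ord_307(217) = 306.

306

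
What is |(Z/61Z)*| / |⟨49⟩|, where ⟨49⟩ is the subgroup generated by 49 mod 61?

The order of 49 must divide φ(61) = 61 − 1 = 60 = 2^2 · 3 · 5.
Divisors of 60: 1, 2, 3, 4, 5, 6, 10, 12, 15, 20, 30, 60.
Compute 49^d (mod 61) for the divisors d until we hit 1:
49^1 ≡ 49 (mod 61)
49^2 ≡ 22 (mod 61)
49^3 ≡ 41 (mod 61)
49^4 ≡ 57 (mod 61)
49^5 ≡ 48 (mod 61)
49^6 ≡ 34 (mod 61)
49^10 ≡ 47 (mod 61)
49^12 ≡ 58 (mod 61)
49^15 ≡ 60 (mod 61)
49^20 ≡ 13 (mod 61)
49^30 ≡ 1 (mod 61) ✓
So ord_61(49) = 30, hence |⟨49⟩| = 30.
[(Z/61Z)^× : ⟨49⟩] = 60/30 = 2.

2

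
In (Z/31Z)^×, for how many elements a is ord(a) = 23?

0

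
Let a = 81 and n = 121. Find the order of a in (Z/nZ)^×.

5

The order of 81 must divide φ(121) = φ(11^2) = 11·(11−1) = 110 = 2 · 5 · 11.
Divisors of 110: 1, 2, 5, 10, 11, 22, 55, 110.
Evaluate successive powers at the divisors of 110:
81^1 ≡ 81 (mod 121)
81^2 ≡ 27 (mod 121)
81^5 ≡ 1 (mod 121) ✓
Hence ord(81) = 5.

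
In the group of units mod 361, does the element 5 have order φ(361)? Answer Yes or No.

No

φ(361) = φ(19^2) = 19·(19−1) = 342 = 2 · 3^2 · 19.
Test 5^(342/q) mod 361 for each prime factor q of 342:
5^171 ≡ 1 (mod 361)  [q = 2: ≡ 1 ✗]
5^114 ≡ 292 (mod 361)  [q = 3: ≢ 1 ✓]
5^18 ≡ 229 (mod 361)  [q = 19: ≢ 1 ✓]
Since 5^171 ≡ 1, the order of 5 divides 171 < 342, so 5 is not a primitive root.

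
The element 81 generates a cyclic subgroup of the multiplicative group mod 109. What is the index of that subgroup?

Since 81 ∈ (Z/109Z)^×, its order divides φ(109) = 109 − 1 = 108 = 2^2 · 3^3.
Divisors of 108: 1, 2, 3, 4, 6, 9, 12, 18, 27, 36, 54, 108.
Evaluate successive powers at the divisors of 108:
81^1 ≡ 81 (mod 109)
81^2 ≡ 21 (mod 109)
81^3 ≡ 66 (mod 109)
81^4 ≡ 5 (mod 109)
81^6 ≡ 105 (mod 109)
81^9 ≡ 63 (mod 109)
81^12 ≡ 16 (mod 109)
81^18 ≡ 45 (mod 109)
81^27 ≡ 1 (mod 109) ✓
Thus |⟨81⟩| = ord(81) = 27.
[(Z/109Z)^× : ⟨81⟩] = 108/27 = 4.

4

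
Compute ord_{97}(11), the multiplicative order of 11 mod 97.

Since 11 ∈ (Z/97Z)^×, its order divides φ(97) = 97 − 1 = 96 = 2^5 · 3.
Divisors of 96: 1, 2, 3, 4, 6, 8, 12, 16, 24, 32, 48, 96.
Check 11^d mod 97 for each divisor in increasing order:
11^1 ≡ 11 (mod 97)
11^2 ≡ 24 (mod 97)
11^3 ≡ 70 (mod 97)
11^4 ≡ 91 (mod 97)
11^6 ≡ 50 (mod 97)
11^8 ≡ 36 (mod 97)
11^12 ≡ 75 (mod 97)
11^16 ≡ 35 (mod 97)
11^24 ≡ 96 (mod 97)
11^32 ≡ 61 (mod 97)
11^48 ≡ 1 (mod 97) ✓
The smallest such exponent is 48, so the order of 11 is 48.

48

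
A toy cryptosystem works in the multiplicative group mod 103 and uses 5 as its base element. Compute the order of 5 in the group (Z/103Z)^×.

Since 5 ∈ (Z/103Z)^×, its order divides φ(103) = 103 − 1 = 102 = 2 · 3 · 17.
Divisors of 102: 1, 2, 3, 6, 17, 34, 51, 102.
Compute 5^d (mod 103) for the divisors d until we hit 1:
5^1 ≡ 5 (mod 103)
5^2 ≡ 25 (mod 103)
5^3 ≡ 22 (mod 103)
5^6 ≡ 72 (mod 103)
5^17 ≡ 57 (mod 103)
5^34 ≡ 56 (mod 103)
5^51 ≡ 102 (mod 103)
5^102 ≡ 1 (mod 103) ✓
Therefore the multiplicative order of 5 modulo 103 is 102.

102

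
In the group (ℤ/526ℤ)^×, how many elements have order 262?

φ(526) = φ(2)·φ(263) = 1·262 = 262 = 2 · 131.
In a cyclic group of order 262, there are φ(d) elements of order d for each divisor d of 262, and zero for non-divisors.
262 = 2 · 131 divides 262, and φ(262) = 130.

130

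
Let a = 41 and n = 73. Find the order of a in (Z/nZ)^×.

18

The order of 41 must divide φ(73) = 73 − 1 = 72 = 2^3 · 3^2.
Divisors of 72: 1, 2, 3, 4, 6, 8, 9, 12, 18, 24, 36, 72.
Check 41^d mod 73 for each divisor in increasing order:
41^1 ≡ 41
41^2 ≡ 2
41^3 ≡ 9
41^4 ≡ 4
41^6 ≡ 8
41^8 ≡ 16
41^9 ≡ 72
41^12 ≡ 64
41^18 ≡ 1
Therefore the multiplicative order of 41 modulo 73 is 18.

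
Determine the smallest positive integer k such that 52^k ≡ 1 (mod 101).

25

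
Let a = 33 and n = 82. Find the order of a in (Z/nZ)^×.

20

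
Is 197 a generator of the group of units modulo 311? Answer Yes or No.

φ(311) = 311 − 1 = 310 = 2 · 5 · 31.
Test 197^(310/q) mod 311 for each prime factor q of 310:
197^155 ≡ 1 (mod 311)  [q = 2: ≡ 1 ✗]
197^62 ≡ 6 (mod 311)  [q = 5: ≢ 1 ✓]
197^10 ≡ 47 (mod 311)  [q = 31: ≢ 1 ✓]
The check at q = 2 fails, so 197 generates a proper subgroup.

No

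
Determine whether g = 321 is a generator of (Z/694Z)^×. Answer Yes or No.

φ(694) = φ(2)·φ(347) = 1·346 = 346 = 2 · 173.
321 is a primitive root mod 694 iff 321^(φ(694)/q) ≢ 1 for every prime q | φ(694), i.e. q ∈ {2, 173}.
321^173 ≡ 1 (mod 694)  [q = 2: ≡ 1 ✗]
321^2 ≡ 329 (mod 694)  [q = 173: ≢ 1 ✓]
Since 321^173 ≡ 1, the order of 321 divides 173 < 346, so 321 is not a primitive root.

No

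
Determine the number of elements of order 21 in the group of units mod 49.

12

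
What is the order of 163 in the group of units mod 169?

156

ord(163) | φ(169) = φ(13^2) = 13·(13−1) = 156 = 2^2 · 3 · 13.
Divisors of 156: 1, 2, 3, 4, 6, 12, 13, 26, 39, 52, 78, 156.
Evaluate successive powers at the divisors of 156:
163^1 ≡ 163
163^2 ≡ 36
163^3 ≡ 122
163^4 ≡ 113
163^6 ≡ 12
163^12 ≡ 144
163^13 ≡ 150
163^26 ≡ 23
163^39 ≡ 70
163^52 ≡ 22
163^78 ≡ 168
163^156 ≡ 1
Therefore the multiplicative order of 163 modulo 169 is 156.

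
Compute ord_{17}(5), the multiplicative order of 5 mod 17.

The order of 5 must divide φ(17) = 17 − 1 = 16 = 2^4.
Divisors of 16: 1, 2, 4, 8, 16.
Compute 5^d (mod 17) for the divisors d until we hit 1:
5^1 ≡ 5 (mod 17)
5^2 ≡ 8 (mod 17)
5^4 ≡ 13 (mod 17)
5^8 ≡ 16 (mod 17)
5^16 ≡ 1 (mod 17) ✓
So ord_17(5) = 16.

16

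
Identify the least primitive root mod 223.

φ(223) = 223 − 1 = 222 = 2 · 3 · 37.
Test candidates g = 2, 3, … against the prime factors q ∈ {2, 3, 37} of φ(223): g is a generator iff g^(222/q) ≢ 1 for every such q.
g = 2: 2^111 ≡ 1 — hits 1, so not a primitive root.
g = 3: 3^111 ≡ 222; 3^74 ≡ 183; 3^6 ≡ 60 — none is 1, so 3 is a primitive root.
So 3 is the smallest generator of (Z/223Z)^×.

3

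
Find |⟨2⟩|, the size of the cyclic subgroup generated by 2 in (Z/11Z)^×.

ord(2) | φ(11) = 11 − 1 = 10 = 2 · 5.
Divisors of 10: 1, 2, 5, 10.
Check 2^d mod 11 for each divisor in increasing order:
2^1 ≡ 2 (mod 11)
2^2 ≡ 4 (mod 11)
2^5 ≡ 10 (mod 11)
2^10 ≡ 1 (mod 11) ✓
So ord_11(2) = 10.

10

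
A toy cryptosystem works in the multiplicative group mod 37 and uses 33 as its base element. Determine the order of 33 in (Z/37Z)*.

By Lagrange's theorem, ord_37(33) divides φ(37) = 37 − 1 = 36 = 2^2 · 3^2.
Divisors of 36: 1, 2, 3, 4, 6, 9, 12, 18, 36.
Check 33^d mod 37 for each divisor in increasing order:
33^1 ≡ 33 (mod 37)
33^2 ≡ 16 (mod 37)
33^3 ≡ 10 (mod 37)
33^4 ≡ 34 (mod 37)
33^6 ≡ 26 (mod 37)
33^9 ≡ 1 (mod 37) ✓
The smallest such exponent is 9, so the order of 33 is 9.

9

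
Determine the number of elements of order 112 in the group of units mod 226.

φ(226) = φ(2)·φ(113) = 1·112 = 112 = 2^4 · 7.
(Z/226Z)^× is cyclic (|G| = 112); a cyclic group of order m has exactly φ(d) elements of each order d | m, and none otherwise.
112 = 2^4 · 7 divides 112, and φ(112) = 48.

48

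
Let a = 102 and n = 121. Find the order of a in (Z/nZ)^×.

By Lagrange's theorem, ord_121(102) divides φ(121) = φ(11^2) = 11·(11−1) = 110 = 2 · 5 · 11.
Divisors of 110: 1, 2, 5, 10, 11, 22, 55, 110.
Compute 102^d (mod 121) for the divisors d until we hit 1:
102^1 ≡ 102
102^2 ≡ 119
102^5 ≡ 45
102^10 ≡ 89
102^11 ≡ 3
102^22 ≡ 9
102^55 ≡ 1
Hence ord(102) = 55.

55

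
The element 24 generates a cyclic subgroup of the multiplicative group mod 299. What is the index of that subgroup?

22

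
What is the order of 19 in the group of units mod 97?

ord(19) | φ(97) = 97 − 1 = 96 = 2^5 · 3.
Divisors of 96: 1, 2, 3, 4, 6, 8, 12, 16, 24, 32, 48, 96.
Test each divisor d:
19^1 ≡ 19 (mod 97)
19^2 ≡ 70 (mod 97)
19^3 ≡ 69 (mod 97)
19^4 ≡ 50 (mod 97)
19^6 ≡ 8 (mod 97)
19^8 ≡ 75 (mod 97)
19^12 ≡ 64 (mod 97)
19^16 ≡ 96 (mod 97)
19^24 ≡ 22 (mod 97)
19^32 ≡ 1 (mod 97) ✓
Hence ord(19) = 32.

32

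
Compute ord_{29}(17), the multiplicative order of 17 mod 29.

The order of 17 must divide φ(29) = 29 − 1 = 28 = 2^2 · 7.
Divisors of 28: 1, 2, 4, 7, 14, 28.
Evaluate successive powers at the divisors of 28:
17^1 ≡ 17
17^2 ≡ 28
17^4 ≡ 1
Therefore the multiplicative order of 17 modulo 29 is 4.

4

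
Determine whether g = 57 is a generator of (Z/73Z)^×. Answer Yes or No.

φ(73) = 73 − 1 = 72 = 2^3 · 3^2.
It suffices to check that the order of 57 is not a proper divisor of 72: compute 57^(72/q) for q ∈ {2, 3}.
57^36 ≡ 1 (mod 73)  [q = 2: ≡ 1 ✗]
57^24 ≡ 64 (mod 73)  [q = 3: ≢ 1 ✓]
The check at q = 2 fails, so 57 generates a proper subgroup.

No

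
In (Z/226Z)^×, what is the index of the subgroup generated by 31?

2

By Lagrange's theorem, ord_226(31) divides φ(226) = φ(2)·φ(113) = 1·112 = 112 = 2^4 · 7.
Divisors of 112: 1, 2, 4, 7, 8, 14, 16, 28, 56, 112.
Test each divisor d:
31^1 ≡ 31 (mod 226)
31^2 ≡ 57 (mod 226)
31^4 ≡ 85 (mod 226)
31^7 ≡ 131 (mod 226)
31^8 ≡ 219 (mod 226)
31^14 ≡ 211 (mod 226)
31^16 ≡ 49 (mod 226)
31^28 ≡ 225 (mod 226)
31^56 ≡ 1 (mod 226) ✓
The order of 31 is 56, so the subgroup it generates has 56 elements.
[(Z/226Z)^× : ⟨31⟩] = 112/56 = 2.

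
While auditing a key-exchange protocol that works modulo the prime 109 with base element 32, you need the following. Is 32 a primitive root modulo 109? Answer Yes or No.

No

φ(109) = 109 − 1 = 108 = 2^2 · 3^3.
32 is a primitive root mod 109 iff 32^(φ(109)/q) ≢ 1 for every prime q | φ(109), i.e. q ∈ {2, 3}.
32^54 ≡ 108 (mod 109)  [q = 2: ≢ 1 ✓]
32^36 ≡ 1 (mod 109)  [q = 3: ≡ 1 ✗]
Since 32^36 ≡ 1, the order of 32 divides 36 < 108, so 32 is not a primitive root.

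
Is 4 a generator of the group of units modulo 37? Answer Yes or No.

No

φ(37) = 37 − 1 = 36 = 2^2 · 3^2.
An element g generates (Z/37Z)^× iff g^(36/q) ≢ 1 (mod 37) for each prime q ∈ {2, 3}.
4^18 ≡ 1 (mod 37)  [q = 2: ≡ 1 ✗]
4^12 ≡ 10 (mod 37)  [q = 3: ≢ 1 ✓]
4^18 ≡ 1 shows ord(4) | 18, strictly less than φ(37); not a primitive root.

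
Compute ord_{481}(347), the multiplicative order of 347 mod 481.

By Lagrange's theorem, ord_481(347) divides φ(481) = φ(13·37) = (13−1)·(37−1) = 12·36 = 432 = 2^4 · 3^3.
Divisors of 432: 1, 2, 3, 4, 6, 8, 9, 12, 16, 18, 24, 27, 36, 48, 54, 72, 108, 144, 216, 432.
Test each divisor d:
347^1 ≡ 347 (mod 481)
347^2 ≡ 159 (mod 481)
347^3 ≡ 339 (mod 481)
347^4 ≡ 269 (mod 481)
347^6 ≡ 443 (mod 481)
347^8 ≡ 211 (mod 481)
347^9 ≡ 105 (mod 481)
347^12 ≡ 1 (mod 481) ✓
So ord_481(347) = 12.

12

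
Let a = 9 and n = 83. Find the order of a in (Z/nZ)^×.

41

By Lagrange's theorem, ord_83(9) divides φ(83) = 83 − 1 = 82 = 2 · 41.
Divisors of 82: 1, 2, 41, 82.
Test each divisor d:
9^1 ≡ 9 (mod 83)
9^2 ≡ 81 (mod 83)
9^41 ≡ 1 (mod 83) ✓
Therefore the multiplicative order of 9 modulo 83 is 41.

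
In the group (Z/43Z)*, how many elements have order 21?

φ(43) = 43 − 1 = 42 = 2 · 3 · 7.
In a cyclic group of order 42, there are φ(d) elements of order d for each divisor d of 42, and zero for non-divisors.
21 = 3 · 7 divides 42, and φ(21) = 12.

12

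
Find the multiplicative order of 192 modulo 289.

272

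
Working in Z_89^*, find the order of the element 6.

ord(6) | φ(89) = 89 − 1 = 88 = 2^3 · 11.
Divisors of 88: 1, 2, 4, 8, 11, 22, 44, 88.
Test each divisor d:
6^1 ≡ 6 (mod 89)
6^2 ≡ 36 (mod 89)
6^4 ≡ 50 (mod 89)
6^8 ≡ 8 (mod 89)
6^11 ≡ 37 (mod 89)
6^22 ≡ 34 (mod 89)
6^44 ≡ 88 (mod 89)
6^88 ≡ 1 (mod 89) ✓
The smallest such exponent is 88, so the order of 6 is 88.

88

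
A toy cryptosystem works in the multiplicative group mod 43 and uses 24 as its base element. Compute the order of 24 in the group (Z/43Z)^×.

The order of 24 must divide φ(43) = 43 − 1 = 42 = 2 · 3 · 7.
Divisors of 42: 1, 2, 3, 6, 7, 14, 21, 42.
Test each divisor d:
24^1 ≡ 24 (mod 43)
24^2 ≡ 17 (mod 43)
24^3 ≡ 21 (mod 43)
24^6 ≡ 11 (mod 43)
24^7 ≡ 6 (mod 43)
24^14 ≡ 36 (mod 43)
24^21 ≡ 1 (mod 43) ✓
So ord_43(24) = 21.

21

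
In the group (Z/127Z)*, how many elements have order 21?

φ(127) = 127 − 1 = 126 = 2 · 3^2 · 7.
In a cyclic group of order 126, there are φ(d) elements of order d for each divisor d of 126, and zero for non-divisors.
21 = 3 · 7 divides 126, and φ(21) = 12.

12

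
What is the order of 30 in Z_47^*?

46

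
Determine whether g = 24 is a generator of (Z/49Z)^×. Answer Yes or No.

Yes

φ(49) = φ(7^2) = 7·(7−1) = 42 = 2 · 3 · 7.
Test 24^(42/q) mod 49 for each prime factor q of 42:
24^21 ≡ 48 (mod 49)  [q = 2: ≢ 1 ✓]
24^14 ≡ 30 (mod 49)  [q = 3: ≢ 1 ✓]
24^6 ≡ 36 (mod 49)  [q = 7: ≢ 1 ✓]
All checks pass, so 24 has order 42 and is a primitive root modulo 49.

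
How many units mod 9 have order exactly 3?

2

φ(9) = φ(3^2) = 3·(3−1) = 6 = 2 · 3.
Since (Z/9Z)^× is cyclic of order 6, the number of elements of order d is φ(d) when d | 6 and 0 otherwise.
3 | 6, and φ(3) = 3 − 1 = 2.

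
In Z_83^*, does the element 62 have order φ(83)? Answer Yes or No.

Yes

φ(83) = 83 − 1 = 82 = 2 · 41.
An element g generates (Z/83Z)^× iff g^(82/q) ≢ 1 (mod 83) for each prime q ∈ {2, 41}.
62^41 ≡ 82 (mod 83)  [q = 2: ≢ 1 ✓]
62^2 ≡ 26 (mod 83)  [q = 41: ≢ 1 ✓]
Every test exponent gives a nontrivial residue, hence 62 generates the full group.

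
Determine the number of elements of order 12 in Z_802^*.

φ(802) = φ(2)·φ(401) = 1·400 = 400 = 2^4 · 5^2.
In a cyclic group of order 400, there are φ(d) elements of order d for each divisor d of 400, and zero for non-divisors.
Since 12 ∤ 400, the count is 0.

0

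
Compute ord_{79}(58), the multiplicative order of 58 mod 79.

26

The order of 58 must divide φ(79) = 79 − 1 = 78 = 2 · 3 · 13.
Divisors of 78: 1, 2, 3, 6, 13, 26, 39, 78.
Test each divisor d:
58^1 ≡ 58
58^2 ≡ 46
58^3 ≡ 61
58^6 ≡ 8
58^13 ≡ 78
58^26 ≡ 1
Therefore the multiplicative order of 58 modulo 79 is 26.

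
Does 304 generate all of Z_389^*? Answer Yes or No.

No

φ(389) = 389 − 1 = 388 = 2^2 · 97.
Test 304^(388/q) mod 389 for each prime factor q of 388:
304^194 ≡ 1 (mod 389)  [q = 2: ≡ 1 ✗]
304^4 ≡ 326 (mod 389)  [q = 97: ≢ 1 ✓]
The check at q = 2 fails, so 304 generates a proper subgroup.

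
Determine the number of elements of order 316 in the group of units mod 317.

156

φ(317) = 317 − 1 = 316 = 2^2 · 79.
(Z/317Z)^× is cyclic (|G| = 316); a cyclic group of order m has exactly φ(d) elements of each order d | m, and none otherwise.
316 = 2^2 · 79 divides 316, and φ(316) = 156.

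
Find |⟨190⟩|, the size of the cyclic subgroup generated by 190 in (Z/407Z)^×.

180

By Lagrange's theorem, ord_407(190) divides φ(407) = φ(11·37) = (11−1)·(37−1) = 10·36 = 360 = 2^3 · 3^2 · 5.
Divisors of 360: 1, 2, 3, 4, 5, 6, 8, 9, 10, 12, 15, 18, 20, 24, 30, 36, 40, 45, 60, 72, 90, 120, 180, 360.
Test each divisor d:
190^1 ≡ 190 (mod 407)
190^2 ≡ 284 (mod 407)
190^3 ≡ 236 (mod 407)
190^4 ≡ 70 (mod 407)
190^5 ≡ 276 (mod 407)
190^6 ≡ 344 (mod 407)
190^8 ≡ 16 (mod 407)
190^9 ≡ 191 (mod 407)
190^10 ≡ 67 (mod 407)
190^12 ≡ 306 (mod 407)
190^15 ≡ 177 (mod 407)
190^18 ≡ 258 (mod 407)
190^20 ≡ 12 (mod 407)
190^24 ≡ 26 (mod 407)
190^30 ≡ 397 (mod 407)
190^36 ≡ 223 (mod 407)
190^40 ≡ 144 (mod 407)
190^45 ≡ 265 (mod 407)
190^60 ≡ 100 (mod 407)
190^72 ≡ 75 (mod 407)
190^90 ≡ 221 (mod 407)
190^120 ≡ 232 (mod 407)
190^180 ≡ 1 (mod 407) ✓
Therefore the multiplicative order of 190 modulo 407 is 180.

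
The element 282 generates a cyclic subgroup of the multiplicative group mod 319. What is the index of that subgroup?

2

The order of 282 must divide φ(319) = φ(11·29) = (11−1)·(29−1) = 10·28 = 280 = 2^3 · 5 · 7.
Divisors of 280: 1, 2, 4, 5, 7, 8, 10, 14, 20, 28, 35, 40, 56, 70, 140, 280.
Test each divisor d:
282^1 ≡ 282 (mod 319)
282^2 ≡ 93 (mod 319)
282^4 ≡ 36 (mod 319)
282^5 ≡ 263 (mod 319)
282^7 ≡ 215 (mod 319)
282^8 ≡ 20 (mod 319)
282^10 ≡ 265 (mod 319)
282^14 ≡ 289 (mod 319)
282^20 ≡ 45 (mod 319)
282^28 ≡ 262 (mod 319)
282^35 ≡ 186 (mod 319)
282^40 ≡ 111 (mod 319)
282^56 ≡ 59 (mod 319)
282^70 ≡ 144 (mod 319)
282^140 ≡ 1 (mod 319) ✓
Thus |⟨282⟩| = ord(282) = 140.
Index = |(Z/319Z)^×| / |⟨282⟩| = 280 / 140 = 2.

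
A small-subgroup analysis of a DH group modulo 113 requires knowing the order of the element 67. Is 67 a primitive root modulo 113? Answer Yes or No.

Yes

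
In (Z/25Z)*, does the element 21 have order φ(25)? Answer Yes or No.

φ(25) = φ(5^2) = 5·(5−1) = 20 = 2^2 · 5.
21 is a primitive root mod 25 iff 21^(φ(25)/q) ≢ 1 for every prime q | φ(25), i.e. q ∈ {2, 5}.
21^10 ≡ 1 (mod 25)  [q = 2: ≡ 1 ✗]
21^4 ≡ 6 (mod 25)  [q = 5: ≢ 1 ✓]
Since 21^10 ≡ 1, the order of 21 divides 10 < 20, so 21 is not a primitive root.

No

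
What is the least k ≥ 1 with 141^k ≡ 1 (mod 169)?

156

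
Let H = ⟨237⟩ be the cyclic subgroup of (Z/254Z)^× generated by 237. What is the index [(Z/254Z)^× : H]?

1

ord(237) | φ(254) = φ(2)·φ(127) = 1·126 = 126 = 2 · 3^2 · 7.
Divisors of 126: 1, 2, 3, 6, 7, 9, 14, 18, 21, 42, 63, 126.
Test each divisor d:
237^1 ≡ 237 (mod 254)
237^2 ≡ 35 (mod 254)
237^3 ≡ 167 (mod 254)
237^6 ≡ 203 (mod 254)
237^7 ≡ 105 (mod 254)
237^9 ≡ 119 (mod 254)
237^14 ≡ 103 (mod 254)
237^18 ≡ 191 (mod 254)
237^21 ≡ 147 (mod 254)
237^42 ≡ 19 (mod 254)
237^63 ≡ 253 (mod 254)
237^126 ≡ 1 (mod 254) ✓
Thus |⟨237⟩| = ord(237) = 126.
[(Z/254Z)^× : ⟨237⟩] = 126/126 = 1.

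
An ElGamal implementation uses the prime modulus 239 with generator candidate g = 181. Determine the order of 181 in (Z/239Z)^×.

238

ord(181) | φ(239) = 239 − 1 = 238 = 2 · 7 · 17.
Divisors of 238: 1, 2, 7, 14, 17, 34, 119, 238.
Compute 181^d (mod 239) for the divisors d until we hit 1:
181^1 ≡ 181 (mod 239)
181^2 ≡ 18 (mod 239)
181^7 ≡ 168 (mod 239)
181^14 ≡ 22 (mod 239)
181^17 ≡ 215 (mod 239)
181^34 ≡ 98 (mod 239)
181^119 ≡ 238 (mod 239)
181^238 ≡ 1 (mod 239) ✓
Hence ord(181) = 238.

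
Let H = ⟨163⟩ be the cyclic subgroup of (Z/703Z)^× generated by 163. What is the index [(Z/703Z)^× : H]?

By Lagrange's theorem, ord_703(163) divides φ(703) = φ(19·37) = (19−1)·(37−1) = 18·36 = 648 = 2^3 · 3^4.
Divisors of 648: 1, 2, 3, 4, 6, 8, 9, 12, 18, 24, 27, 36, 54, 72, 81, 108, 162, 216, 324, 648.
Compute 163^d (mod 703) for the divisors d until we hit 1:
163^1 ≡ 163 (mod 703)
163^2 ≡ 558 (mod 703)
163^3 ≡ 267 (mod 703)
163^4 ≡ 638 (mod 703)
163^6 ≡ 286 (mod 703)
163^8 ≡ 7 (mod 703)
163^9 ≡ 438 (mod 703)
163^12 ≡ 248 (mod 703)
163^18 ≡ 628 (mod 703)
163^24 ≡ 343 (mod 703)
163^27 ≡ 191 (mod 703)
163^36 ≡ 1 (mod 703) ✓
The order of 163 is 36, so the subgroup it generates has 36 elements.
Index = |(Z/703Z)^×| / |⟨163⟩| = 648 / 36 = 18.

18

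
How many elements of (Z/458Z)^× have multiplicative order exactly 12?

φ(458) = φ(2)·φ(229) = 1·228 = 228 = 2^2 · 3 · 19.
(Z/458Z)^× is cyclic (|G| = 228); a cyclic group of order m has exactly φ(d) elements of each order d | m, and none otherwise.
12 = 2^2 · 3 divides 228, and φ(12) = 4.

4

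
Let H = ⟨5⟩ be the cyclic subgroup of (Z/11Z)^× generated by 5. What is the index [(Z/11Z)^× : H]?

ord(5) | φ(11) = 11 − 1 = 10 = 2 · 5.
Divisors of 10: 1, 2, 5, 10.
Check 5^d mod 11 for each divisor in increasing order:
5^1 ≡ 5
5^2 ≡ 3
5^5 ≡ 1
Thus |⟨5⟩| = ord(5) = 5.
Index = |(Z/11Z)^×| / |⟨5⟩| = 10 / 5 = 2.

2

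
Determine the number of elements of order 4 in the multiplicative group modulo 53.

φ(53) = 53 − 1 = 52 = 2^2 · 13.
In a cyclic group of order 52, there are φ(d) elements of order d for each divisor d of 52, and zero for non-divisors.
4 = 2^2 divides 52, and φ(4) = 2.

2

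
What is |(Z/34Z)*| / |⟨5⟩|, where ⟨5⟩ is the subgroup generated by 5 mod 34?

1

Since 5 ∈ (Z/34Z)^×, its order divides φ(34) = φ(2)·φ(17) = 1·16 = 16 = 2^4.
Divisors of 16: 1, 2, 4, 8, 16.
Check 5^d mod 34 for each divisor in increasing order:
5^1 ≡ 5 (mod 34)
5^2 ≡ 25 (mod 34)
5^4 ≡ 13 (mod 34)
5^8 ≡ 33 (mod 34)
5^16 ≡ 1 (mod 34) ✓
So ord_34(5) = 16, hence |⟨5⟩| = 16.
The index is φ(34) / ord(5) = 16 / 16 = 1.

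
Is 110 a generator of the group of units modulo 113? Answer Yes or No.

Yes

φ(113) = 113 − 1 = 112 = 2^4 · 7.
An element g generates (Z/113Z)^× iff g^(112/q) ≢ 1 (mod 113) for each prime q ∈ {2, 7}.
110^56 ≡ 112 (mod 113)  [q = 2: ≢ 1 ✓]
110^16 ≡ 49 (mod 113)  [q = 7: ≢ 1 ✓]
Every test exponent gives a nontrivial residue, hence 110 generates the full group.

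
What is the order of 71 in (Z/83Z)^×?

82

The order of 71 must divide φ(83) = 83 − 1 = 82 = 2 · 41.
Divisors of 82: 1, 2, 41, 82.
Evaluate successive powers at the divisors of 82:
71^1 ≡ 71
71^2 ≡ 61
71^41 ≡ 82
71^82 ≡ 1
Therefore the multiplicative order of 71 modulo 83 is 82.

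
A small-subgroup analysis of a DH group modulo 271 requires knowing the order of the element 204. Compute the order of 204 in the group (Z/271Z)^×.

270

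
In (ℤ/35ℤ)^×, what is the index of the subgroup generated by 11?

Since 11 ∈ (Z/35Z)^×, its order divides φ(35) = φ(5·7) = (5−1)·(7−1) = 4·6 = 24 = 2^3 · 3.
Divisors of 24: 1, 2, 3, 4, 6, 8, 12, 24.
Check 11^d mod 35 for each divisor in increasing order:
11^1 ≡ 11
11^2 ≡ 16
11^3 ≡ 1
Thus |⟨11⟩| = ord(11) = 3.
[(Z/35Z)^× : ⟨11⟩] = 24/3 = 8.

8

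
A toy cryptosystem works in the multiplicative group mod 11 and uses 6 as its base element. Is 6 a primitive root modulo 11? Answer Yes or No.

Yes

φ(11) = 11 − 1 = 10 = 2 · 5.
6 is a primitive root mod 11 iff 6^(φ(11)/q) ≢ 1 for every prime q | φ(11), i.e. q ∈ {2, 5}.
6^5 ≡ 10 (mod 11)  [q = 2: ≢ 1 ✓]
6^2 ≡ 3 (mod 11)  [q = 5: ≢ 1 ✓]
Every test exponent gives a nontrivial residue, hence 6 generates the full group.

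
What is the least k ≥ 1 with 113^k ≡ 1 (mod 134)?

Since 113 ∈ (Z/134Z)^×, its order divides φ(134) = φ(2)·φ(67) = 1·66 = 66 = 2 · 3 · 11.
Divisors of 66: 1, 2, 3, 6, 11, 22, 33, 66.
Test each divisor d:
113^1 ≡ 113 (mod 134)
113^2 ≡ 39 (mod 134)
113^3 ≡ 119 (mod 134)
113^6 ≡ 91 (mod 134)
113^11 ≡ 97 (mod 134)
113^22 ≡ 29 (mod 134)
113^33 ≡ 133 (mod 134)
113^66 ≡ 1 (mod 134) ✓
Therefore the multiplicative order of 113 modulo 134 is 66.

66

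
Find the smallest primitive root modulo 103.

φ(103) = 103 − 1 = 102 = 2 · 3 · 17.
Test candidates g = 2, 3, … against the prime factors q ∈ {2, 3, 17} of φ(103): g is a generator iff g^(102/q) ≢ 1 for every such q.
g = 2: 2^51 ≡ 1 — hits 1, so not a primitive root.
g = 3: 3^51 ≡ 102; 3^34 ≡ 1 — hits 1, so not a primitive root.
g = 4: 4^51 ≡ 1 — hits 1, so not a primitive root.
g = 5: 5^51 ≡ 102; 5^34 ≡ 56; 5^6 ≡ 72 — none is 1, so 5 is a primitive root.
So 5 is the smallest generator of (Z/103Z)^×.

5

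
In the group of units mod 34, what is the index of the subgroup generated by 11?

ord(11) | φ(34) = φ(2)·φ(17) = 1·16 = 16 = 2^4.
Divisors of 16: 1, 2, 4, 8, 16.
Check 11^d mod 34 for each divisor in increasing order:
11^1 ≡ 11 (mod 34)
11^2 ≡ 19 (mod 34)
11^4 ≡ 21 (mod 34)
11^8 ≡ 33 (mod 34)
11^16 ≡ 1 (mod 34) ✓
The order of 11 is 16, so the subgroup it generates has 16 elements.
Index = |(Z/34Z)^×| / |⟨11⟩| = 16 / 16 = 1.

1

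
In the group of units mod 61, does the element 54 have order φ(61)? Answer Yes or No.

Yes

φ(61) = 61 − 1 = 60 = 2^2 · 3 · 5.
Test 54^(60/q) mod 61 for each prime factor q of 60:
54^30 ≡ 60 (mod 61)  [q = 2: ≢ 1 ✓]
54^20 ≡ 47 (mod 61)  [q = 3: ≢ 1 ✓]
54^12 ≡ 34 (mod 61)  [q = 5: ≢ 1 ✓]
Every test exponent gives a nontrivial residue, hence 54 generates the full group.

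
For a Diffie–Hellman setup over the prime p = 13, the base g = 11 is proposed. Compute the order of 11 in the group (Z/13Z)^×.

12

By Lagrange's theorem, ord_13(11) divides φ(13) = 13 − 1 = 12 = 2^2 · 3.
Divisors of 12: 1, 2, 3, 4, 6, 12.
Test each divisor d:
11^1 ≡ 11
11^2 ≡ 4
11^3 ≡ 5
11^4 ≡ 3
11^6 ≡ 12
11^12 ≡ 1
So ord_13(11) = 12.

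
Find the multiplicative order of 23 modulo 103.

ord(23) | φ(103) = 103 − 1 = 102 = 2 · 3 · 17.
Divisors of 102: 1, 2, 3, 6, 17, 34, 51, 102.
Evaluate successive powers at the divisors of 102:
23^1 ≡ 23 (mod 103)
23^2 ≡ 14 (mod 103)
23^3 ≡ 13 (mod 103)
23^6 ≡ 66 (mod 103)
23^17 ≡ 1 (mod 103) ✓
The smallest such exponent is 17, so the order of 23 is 17.

17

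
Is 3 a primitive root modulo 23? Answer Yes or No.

No

φ(23) = 23 − 1 = 22 = 2 · 11.
It suffices to check that the order of 3 is not a proper divisor of 22: compute 3^(22/q) for q ∈ {2, 11}.
3^11 ≡ 1 (mod 23)  [q = 2: ≡ 1 ✗]
3^2 ≡ 9 (mod 23)  [q = 11: ≢ 1 ✓]
Since 3^11 ≡ 1, the order of 3 divides 11 < 22, so 3 is not a primitive root.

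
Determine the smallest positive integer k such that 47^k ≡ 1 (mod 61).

The order of 47 must divide φ(61) = 61 − 1 = 60 = 2^2 · 3 · 5.
Divisors of 60: 1, 2, 3, 4, 5, 6, 10, 12, 15, 20, 30, 60.
Test each divisor d:
47^1 ≡ 47 (mod 61)
47^2 ≡ 13 (mod 61)
47^3 ≡ 1 (mod 61) ✓
Therefore the multiplicative order of 47 modulo 61 is 3.

3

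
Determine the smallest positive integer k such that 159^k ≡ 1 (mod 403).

15

The order of 159 must divide φ(403) = φ(13·31) = (13−1)·(31−1) = 12·30 = 360 = 2^3 · 3^2 · 5.
Divisors of 360: 1, 2, 3, 4, 5, 6, 8, 9, 10, 12, 15, 18, 20, 24, 30, 36, 40, 45, 60, 72, 90, 120, 180, 360.
Evaluate successive powers at the divisors of 360:
159^1 ≡ 159 (mod 403)
159^2 ≡ 295 (mod 403)
159^3 ≡ 157 (mod 403)
159^4 ≡ 380 (mod 403)
159^5 ≡ 373 (mod 403)
159^6 ≡ 66 (mod 403)
159^8 ≡ 126 (mod 403)
159^9 ≡ 287 (mod 403)
159^10 ≡ 94 (mod 403)
159^12 ≡ 326 (mod 403)
159^15 ≡ 1 (mod 403) ✓
So ord_403(159) = 15.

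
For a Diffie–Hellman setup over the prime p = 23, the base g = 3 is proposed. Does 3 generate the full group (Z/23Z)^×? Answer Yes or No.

φ(23) = 23 − 1 = 22 = 2 · 11.
It suffices to check that the order of 3 is not a proper divisor of 22: compute 3^(22/q) for q ∈ {2, 11}.
3^11 ≡ 1 (mod 23)  [q = 2: ≡ 1 ✗]
3^2 ≡ 9 (mod 23)  [q = 11: ≢ 1 ✓]
The check at q = 2 fails, so 3 generates a proper subgroup.

No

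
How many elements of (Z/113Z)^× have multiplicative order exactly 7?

6

φ(113) = 113 − 1 = 112 = 2^4 · 7.
Since (Z/113Z)^× is cyclic of order 112, the number of elements of order d is φ(d) when d | 112 and 0 otherwise.
7 | 112, and φ(7) = 7 − 1 = 6.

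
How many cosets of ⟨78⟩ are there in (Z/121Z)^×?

10

By Lagrange's theorem, ord_121(78) divides φ(121) = φ(11^2) = 11·(11−1) = 110 = 2 · 5 · 11.
Divisors of 110: 1, 2, 5, 10, 11, 22, 55, 110.
Test each divisor d:
78^1 ≡ 78
78^2 ≡ 34
78^5 ≡ 23
78^10 ≡ 45
78^11 ≡ 1
Thus |⟨78⟩| = ord(78) = 11.
The index is φ(121) / ord(78) = 110 / 11 = 10.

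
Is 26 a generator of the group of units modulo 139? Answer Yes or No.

φ(139) = 139 − 1 = 138 = 2 · 3 · 23.
An element g generates (Z/139Z)^× iff g^(138/q) ≢ 1 (mod 139) for each prime q ∈ {2, 3, 23}.
26^69 ≡ 138 (mod 139)  [q = 2: ≢ 1 ✓]
26^46 ≡ 42 (mod 139)  [q = 3: ≢ 1 ✓]
26^6 ≡ 91 (mod 139)  [q = 23: ≢ 1 ✓]
Every test exponent gives a nontrivial residue, hence 26 generates the full group.

Yes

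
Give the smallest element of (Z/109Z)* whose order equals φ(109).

6

φ(109) = 109 − 1 = 108 = 2^2 · 3^3.
g is a primitive root iff g^(108/q) ≢ 1 (mod 109) for each prime q ∈ {2, 3}.
g = 2: 2^54 ≡ 108; 2^36 ≡ 1 — hits 1, so not a primitive root.
g = 3: 3^54 ≡ 1 — hits 1, so not a primitive root.
g = 4: 4^54 ≡ 1 — hits 1, so not a primitive root.
g = 5: 5^54 ≡ 1 — hits 1, so not a primitive root.
g = 6: 6^54 ≡ 108; 6^36 ≡ 63 — none is 1, so 6 is a primitive root.
Hence the least primitive root of 109 is 6.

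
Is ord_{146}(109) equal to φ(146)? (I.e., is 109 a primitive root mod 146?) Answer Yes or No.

φ(146) = φ(2)·φ(73) = 1·72 = 72 = 2^3 · 3^2.
An element g generates (Z/146Z)^× iff g^(72/q) ≢ 1 (mod 146) for each prime q ∈ {2, 3}.
109^36 ≡ 1 (mod 146)  [q = 2: ≡ 1 ✗]
109^24 ≡ 81 (mod 146)  [q = 3: ≢ 1 ✓]
The check at q = 2 fails, so 109 generates a proper subgroup.

No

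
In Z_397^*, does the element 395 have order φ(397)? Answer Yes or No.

φ(397) = 397 − 1 = 396 = 2^2 · 3^2 · 11.
Test 395^(396/q) mod 397 for each prime factor q of 396:
395^198 ≡ 396 (mod 397)  [q = 2: ≢ 1 ✓]
395^132 ≡ 1 (mod 397)  [q = 3: ≡ 1 ✗]
395^36 ≡ 290 (mod 397)  [q = 11: ≢ 1 ✓]
395^132 ≡ 1 shows ord(395) | 132, strictly less than φ(397); not a primitive root.

No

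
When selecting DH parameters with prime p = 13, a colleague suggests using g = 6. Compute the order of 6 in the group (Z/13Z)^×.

12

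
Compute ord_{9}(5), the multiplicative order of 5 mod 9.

6

The order of 5 must divide φ(9) = φ(3^2) = 3·(3−1) = 6 = 2 · 3.
Divisors of 6: 1, 2, 3, 6.
Test each divisor d:
5^1 ≡ 5 (mod 9)
5^2 ≡ 7 (mod 9)
5^3 ≡ 8 (mod 9)
5^6 ≡ 1 (mod 9) ✓
So ord_9(5) = 6.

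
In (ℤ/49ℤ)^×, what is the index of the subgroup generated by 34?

ord(34) | φ(49) = φ(7^2) = 7·(7−1) = 42 = 2 · 3 · 7.
Divisors of 42: 1, 2, 3, 6, 7, 14, 21, 42.
Compute 34^d (mod 49) for the divisors d until we hit 1:
34^1 ≡ 34 (mod 49)
34^2 ≡ 29 (mod 49)
34^3 ≡ 6 (mod 49)
34^6 ≡ 36 (mod 49)
34^7 ≡ 48 (mod 49)
34^14 ≡ 1 (mod 49) ✓
So ord_49(34) = 14, hence |⟨34⟩| = 14.
The index is φ(49) / ord(34) = 42 / 14 = 3.

3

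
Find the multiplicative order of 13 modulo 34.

Since 13 ∈ (Z/34Z)^×, its order divides φ(34) = φ(2)·φ(17) = 1·16 = 16 = 2^4.
Divisors of 16: 1, 2, 4, 8, 16.
Evaluate successive powers at the divisors of 16:
13^1 ≡ 13
13^2 ≡ 33
13^4 ≡ 1
Hence ord(13) = 4.

4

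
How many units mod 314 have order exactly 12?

4

φ(314) = φ(2)·φ(157) = 1·156 = 156 = 2^2 · 3 · 13.
(Z/314Z)^× is cyclic (|G| = 156); a cyclic group of order m has exactly φ(d) elements of each order d | m, and none otherwise.
12 = 2^2 · 3 divides 156, and φ(12) = 4.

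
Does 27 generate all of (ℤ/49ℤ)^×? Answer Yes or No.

No

φ(49) = φ(7^2) = 7·(7−1) = 42 = 2 · 3 · 7.
An element g generates (Z/49Z)^× iff g^(42/q) ≢ 1 (mod 49) for each prime q ∈ {2, 3, 7}.
27^21 ≡ 48 (mod 49)  [q = 2: ≢ 1 ✓]
27^14 ≡ 1 (mod 49)  [q = 3: ≡ 1 ✗]
27^6 ≡ 29 (mod 49)  [q = 7: ≢ 1 ✓]
Since 27^14 ≡ 1, the order of 27 divides 14 < 42, so 27 is not a primitive root.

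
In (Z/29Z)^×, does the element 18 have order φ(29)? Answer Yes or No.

Yes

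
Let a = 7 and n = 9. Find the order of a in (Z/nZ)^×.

3

The order of 7 must divide φ(9) = φ(3^2) = 3·(3−1) = 6 = 2 · 3.
Divisors of 6: 1, 2, 3, 6.
Test each divisor d:
7^1 ≡ 7 (mod 9)
7^2 ≡ 4 (mod 9)
7^3 ≡ 1 (mod 9) ✓
Hence ord(7) = 3.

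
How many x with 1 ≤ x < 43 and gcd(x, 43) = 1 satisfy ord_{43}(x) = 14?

φ(43) = 43 − 1 = 42 = 2 · 3 · 7.
(Z/43Z)^× is cyclic (|G| = 42); a cyclic group of order m has exactly φ(d) elements of each order d | m, and none otherwise.
14 = 2 · 7 divides 42, and φ(14) = 6.

6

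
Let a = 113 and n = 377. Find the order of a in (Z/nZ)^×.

The order of 113 must divide φ(377) = φ(13·29) = (13−1)·(29−1) = 12·28 = 336 = 2^4 · 3 · 7.
Divisors of 336: 1, 2, 3, 4, 6, 7, 8, 12, 14, 16, 21, 24, 28, 42, 48, 56, 84, 112, 168, 336.
Evaluate successive powers at the divisors of 336:
113^1 ≡ 113 (mod 377)
113^2 ≡ 328 (mod 377)
113^3 ≡ 118 (mod 377)
113^4 ≡ 139 (mod 377)
113^6 ≡ 352 (mod 377)
113^7 ≡ 191 (mod 377)
113^8 ≡ 94 (mod 377)
113^12 ≡ 248 (mod 377)
113^14 ≡ 289 (mod 377)
113^16 ≡ 165 (mod 377)
113^21 ≡ 157 (mod 377)
113^24 ≡ 53 (mod 377)
113^28 ≡ 204 (mod 377)
113^42 ≡ 144 (mod 377)
113^48 ≡ 170 (mod 377)
113^56 ≡ 146 (mod 377)
113^84 ≡ 1 (mod 377) ✓
Hence ord(113) = 84.

84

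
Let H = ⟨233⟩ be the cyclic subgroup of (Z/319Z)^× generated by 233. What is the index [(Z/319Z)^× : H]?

28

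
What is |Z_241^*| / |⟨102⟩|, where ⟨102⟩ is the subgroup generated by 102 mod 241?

3

By Lagrange's theorem, ord_241(102) divides φ(241) = 241 − 1 = 240 = 2^4 · 3 · 5.
Divisors of 240: 1, 2, 3, 4, 5, 6, 8, 10, 12, 15, 16, 20, 24, 30, 40, 48, 60, 80, 120, 240.
Test each divisor d:
102^1 ≡ 102
102^2 ≡ 41
102^3 ≡ 85
102^4 ≡ 235
102^5 ≡ 111
102^6 ≡ 236
102^8 ≡ 36
102^10 ≡ 30
102^12 ≡ 25
102^15 ≡ 197
102^16 ≡ 91
102^20 ≡ 177
102^24 ≡ 143
102^30 ≡ 8
102^40 ≡ 240
102^48 ≡ 205
102^60 ≡ 64
102^80 ≡ 1
Thus |⟨102⟩| = ord(102) = 80.
Index = |(Z/241Z)^×| / |⟨102⟩| = 240 / 80 = 3.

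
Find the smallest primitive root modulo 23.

φ(23) = 23 − 1 = 22 = 2 · 11.
Test candidates g = 2, 3, … against the prime factors q ∈ {2, 11} of φ(23): g is a generator iff g^(22/q) ≢ 1 for every such q.
g = 2: 2^11 ≡ 1 — hits 1, so not a primitive root.
g = 3: 3^11 ≡ 1 — hits 1, so not a primitive root.
g = 4: 4^11 ≡ 1 — hits 1, so not a primitive root.
g = 5: 5^11 ≡ 22; 5^2 ≡ 2 — none is 1, so 5 is a primitive root.
Hence the least primitive root of 23 is 5.

5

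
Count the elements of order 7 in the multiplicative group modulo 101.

φ(101) = 101 − 1 = 100 = 2^2 · 5^2.
(Z/101Z)^× is cyclic (|G| = 100); a cyclic group of order m has exactly φ(d) elements of each order d | m, and none otherwise.
7 does not divide 100, so no element of (Z/101Z)^× has order 7.

0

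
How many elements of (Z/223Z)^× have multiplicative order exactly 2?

1

φ(223) = 223 − 1 = 222 = 2 · 3 · 37.
(Z/223Z)^× is cyclic (|G| = 222); a cyclic group of order m has exactly φ(d) elements of each order d | m, and none otherwise.
2 | 222, and φ(2) = 2 − 1 = 1.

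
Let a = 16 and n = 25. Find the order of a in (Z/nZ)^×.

5

ord(16) | φ(25) = φ(5^2) = 5·(5−1) = 20 = 2^2 · 5.
Divisors of 20: 1, 2, 4, 5, 10, 20.
Test each divisor d:
16^1 ≡ 16 (mod 25)
16^2 ≡ 6 (mod 25)
16^4 ≡ 11 (mod 25)
16^5 ≡ 1 (mod 25) ✓
So ord_25(16) = 5.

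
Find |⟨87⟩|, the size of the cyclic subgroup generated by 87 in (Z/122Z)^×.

60

By Lagrange's theorem, ord_122(87) divides φ(122) = φ(2)·φ(61) = 1·60 = 60 = 2^2 · 3 · 5.
Divisors of 60: 1, 2, 3, 4, 5, 6, 10, 12, 15, 20, 30, 60.
Compute 87^d (mod 122) for the divisors d until we hit 1:
87^1 ≡ 87 (mod 122)
87^2 ≡ 5 (mod 122)
87^3 ≡ 69 (mod 122)
87^4 ≡ 25 (mod 122)
87^5 ≡ 101 (mod 122)
87^6 ≡ 3 (mod 122)
87^10 ≡ 75 (mod 122)
87^12 ≡ 9 (mod 122)
87^15 ≡ 11 (mod 122)
87^20 ≡ 13 (mod 122)
87^30 ≡ 121 (mod 122)
87^60 ≡ 1 (mod 122) ✓
So ord_122(87) = 60.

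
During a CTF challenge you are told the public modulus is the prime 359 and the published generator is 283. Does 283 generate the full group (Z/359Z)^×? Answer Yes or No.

No

φ(359) = 359 − 1 = 358 = 2 · 179.
It suffices to check that the order of 283 is not a proper divisor of 358: compute 283^(358/q) for q ∈ {2, 179}.
283^179 ≡ 1 (mod 359)  [q = 2: ≡ 1 ✗]
283^2 ≡ 32 (mod 359)  [q = 179: ≢ 1 ✓]
The check at q = 2 fails, so 283 generates a proper subgroup.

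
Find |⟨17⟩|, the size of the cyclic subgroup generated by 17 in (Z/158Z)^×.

26

By Lagrange's theorem, ord_158(17) divides φ(158) = φ(2)·φ(79) = 1·78 = 78 = 2 · 3 · 13.
Divisors of 78: 1, 2, 3, 6, 13, 26, 39, 78.
Compute 17^d (mod 158) for the divisors d until we hit 1:
17^1 ≡ 17
17^2 ≡ 131
17^3 ≡ 15
17^6 ≡ 67
17^13 ≡ 157
17^26 ≡ 1
So ord_158(17) = 26.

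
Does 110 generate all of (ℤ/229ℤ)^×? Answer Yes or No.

Yes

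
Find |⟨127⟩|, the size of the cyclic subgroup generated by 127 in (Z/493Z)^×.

56

The order of 127 must divide φ(493) = φ(17·29) = (17−1)·(29−1) = 16·28 = 448 = 2^6 · 7.
Divisors of 448: 1, 2, 4, 7, 8, 14, 16, 28, 32, 56, 64, 112, 224, 448.
Check 127^d mod 493 for each divisor in increasing order:
127^1 ≡ 127
127^2 ≡ 353
127^4 ≡ 373
127^7 ≡ 389
127^8 ≡ 103
127^14 ≡ 463
127^16 ≡ 256
127^28 ≡ 407
127^32 ≡ 460
127^56 ≡ 1
The smallest such exponent is 56, so the order of 127 is 56.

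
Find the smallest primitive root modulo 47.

φ(47) = 47 − 1 = 46 = 2 · 23.
Test candidates g = 2, 3, … against the prime factors q ∈ {2, 23} of φ(47): g is a generator iff g^(46/q) ≢ 1 for every such q.
g = 2: 2^23 ≡ 1 — hits 1, so not a primitive root.
g = 3: 3^23 ≡ 1 — hits 1, so not a primitive root.
g = 4: 4^23 ≡ 1 — hits 1, so not a primitive root.
g = 5: 5^23 ≡ 46; 5^2 ≡ 25 — none is 1, so 5 is a primitive root.
The smallest primitive root modulo 47 is 5.

5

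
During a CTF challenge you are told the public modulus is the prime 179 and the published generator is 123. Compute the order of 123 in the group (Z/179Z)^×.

Since 123 ∈ (Z/179Z)^×, its order divides φ(179) = 179 − 1 = 178 = 2 · 89.
Divisors of 178: 1, 2, 89, 178.
Evaluate successive powers at the divisors of 178:
123^1 ≡ 123
123^2 ≡ 93
123^89 ≡ 178
123^178 ≡ 1
Hence ord(123) = 178.

178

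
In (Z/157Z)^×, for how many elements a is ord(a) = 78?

φ(157) = 157 − 1 = 156 = 2^2 · 3 · 13.
(Z/157Z)^× is cyclic (|G| = 156); a cyclic group of order m has exactly φ(d) elements of each order d | m, and none otherwise.
78 = 2 · 3 · 13 divides 156, and φ(78) = 24.

24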